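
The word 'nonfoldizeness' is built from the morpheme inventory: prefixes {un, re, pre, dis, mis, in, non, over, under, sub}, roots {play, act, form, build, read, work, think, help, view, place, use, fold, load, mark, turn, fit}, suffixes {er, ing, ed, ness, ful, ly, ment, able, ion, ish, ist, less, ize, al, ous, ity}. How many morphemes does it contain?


Segmenting 'nonfoldizeness' against the inventory:
  'non' -> prefix (morpheme 1)
  'fold' -> root (morpheme 2)
  'ize' -> suffix (morpheme 3)
  'ness' -> suffix (morpheme 4)
Total morphemes: 4

4


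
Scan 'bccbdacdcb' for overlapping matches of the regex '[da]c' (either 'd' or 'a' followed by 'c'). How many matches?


Pattern: [da]c means either 'd' or 'a' followed by 'c'.
Scanning 'bccbdacdcb' position-by-position:
  Pos 0: window 'bc' -> no
  Pos 1: window 'cc' -> no
  Pos 2: window 'cb' -> no
  Pos 3: window 'bd' -> no
  Pos 4: window 'da' -> no
  Pos 5: window 'ac' -> MATCH
  Pos 6: window 'cd' -> no
  Pos 7: window 'dc' -> MATCH
  Pos 8: window 'cb' -> no
  Pos 9: window 'b' -> no
Total matches: 2

2


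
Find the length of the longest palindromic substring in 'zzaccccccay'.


Scanning 'zzaccccccay' for palindromic substrings.
Substring at positions 2-9: 'acccccca'.
Check: reverse('acccccca') = 'acccccca' -> palindrome confirmed.
Neighbouring characters ('z' / 'y') break symmetry, so it cannot extend further.
No longer palindromic substring exists; longest length = 8

8


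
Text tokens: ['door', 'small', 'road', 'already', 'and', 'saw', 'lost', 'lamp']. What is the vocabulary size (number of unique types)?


Listing all tokens and tracking unique types:
  Token 1: 'door' -> NEW (unique so far: 1)
  Token 2: 'small' -> NEW (unique so far: 2)
  Token 3: 'road' -> NEW (unique so far: 3)
  Token 4: 'already' -> NEW (unique so far: 4)
  Token 5: 'and' -> NEW (unique so far: 5)
  Token 6: 'saw' -> NEW (unique so far: 6)
  Token 7: 'lost' -> NEW (unique so far: 7)
  Token 8: 'lamp' -> NEW (unique so far: 8)
Unique types: ('already', 'and', 'door', 'lamp', 'lost', 'road', 'saw', 'small')
Vocabulary size: 8

8


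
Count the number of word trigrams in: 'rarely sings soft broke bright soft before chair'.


Word trigrams from [8] words:
  Trigram 1: (rarely sings soft)
  Trigram 2: (sings soft broke)
  Trigram 3: (soft broke bright)
  Trigram 4: (broke bright soft)
  Trigram 5: (bright soft before)
  Trigram 6: (soft before chair)
Total word trigrams: 8 - 2 = 6

6


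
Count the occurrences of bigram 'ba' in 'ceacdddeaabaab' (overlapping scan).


Scanning 'ceacdddeaabaab' for bigram 'ba':
  Position 0: 'ce' -> no
  Position 1: 'ea' -> no
  Position 2: 'ac' -> no
  Position 3: 'cd' -> no
  Position 4: 'dd' -> no
  Position 5: 'dd' -> no
  Position 6: 'de' -> no
  Position 7: 'ea' -> no
  Position 8: 'aa' -> no
  Position 9: 'ab' -> no
  Position 10: 'ba' -> MATCH
  Position 11: 'aa' -> no
  Position 12: 'ab' -> no
Total matches: 1

1


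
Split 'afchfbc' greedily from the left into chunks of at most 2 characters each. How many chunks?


'afchfbc' has 7 characters.
Chunking with max size 2:
  Chunk 1: 'af' (positions 0-1)
  Chunk 2: 'ch' (positions 2-3)
  Chunk 3: 'fb' (positions 4-5)
  Chunk 4: 'c' (positions 6-6)
Total chunks: ceil(7 / 2) = 4

4


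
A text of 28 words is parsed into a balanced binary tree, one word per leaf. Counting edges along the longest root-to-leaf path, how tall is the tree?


In a balanced binary tree with n leaves the deepest leaf is ceil(log2(n)) edges below the root.
log2(28) = 4.8074
ceil(4.8074) = 5
height (edges) = 5

5


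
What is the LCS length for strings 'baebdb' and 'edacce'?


DP table for LCS of 'baebdb' and 'edacce':
       e  d  a  c  c  e
    0  0  0  0  0  0  0
  b 0  0  0  0  0  0  0
  a 0  0  0  1  1  1  1
  e 0  1  1  1  1  1  2
  b 0  1  1  1  1  1  2
  d 0  1  2  2  2  2  2
  b 0  1  2  2  2  2  2
LCS: 'ae'
LCS length = 2

2


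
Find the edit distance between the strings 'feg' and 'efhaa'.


Building DP table for s1='feg' (len 3) and s2='efhaa' (len 5):
       e  f  h  a  a
    0  1  2  3  4  5
  f 1  1  1  2  3  4
  e 2  1  2  2  3  4
  g 3  2  2  3  3  4
Edit distance = dp[3][5] = 4

4


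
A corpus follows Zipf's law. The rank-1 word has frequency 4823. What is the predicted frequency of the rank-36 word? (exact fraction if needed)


Zipf's law: freq(rank) = f1 / rank
f1 = 4823, rank = 36
freq = 4823 / 36
GCD(4823, 36) = 1
Simplified: 4823/36

4823/36


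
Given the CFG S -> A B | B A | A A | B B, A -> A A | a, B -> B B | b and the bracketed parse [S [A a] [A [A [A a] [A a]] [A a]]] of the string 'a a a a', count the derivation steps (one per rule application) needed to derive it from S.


Every bracketed nonterminal node [X ...] in the tree is produced by exactly one rule application.
Reading the tree off as a leftmost derivation:
  Step 1: S  =>  A A   (applied S -> A A)
  Step 2: A A  =>  a A   (applied A -> a)
  Step 3: a A  =>  a A A   (applied A -> A A)
  Step 4: a A A  =>  a A A A   (applied A -> A A)
  Step 5: a A A A  =>  a a A A   (applied A -> a)
  Step 6: a a A A  =>  a a a A   (applied A -> a)
  Step 7: a a a A  =>  a a a a   (applied A -> a)
Final yield: a a a a
Total rewrite steps: 7

7


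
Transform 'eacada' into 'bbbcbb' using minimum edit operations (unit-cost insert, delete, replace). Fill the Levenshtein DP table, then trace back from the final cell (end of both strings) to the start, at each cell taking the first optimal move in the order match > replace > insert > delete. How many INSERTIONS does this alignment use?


Edit distance = 6. Backtracking from cell (6, 6) with preference match > replace > insert > delete,
then listing the resulting alignment 'eacada' -> 'bbbcbb' left to right:
  Step 1: replace e->b
  Step 2: replace a->b
  Step 3: replace c->b
  Step 4: replace a->c
  Step 5: replace d->b
  Step 6: replace a->b
Total insertions: 0

0


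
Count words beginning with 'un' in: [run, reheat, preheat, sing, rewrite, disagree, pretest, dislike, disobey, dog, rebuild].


Checking each word for prefix 'un':
  'run' -> no (count: 0)
  'reheat' -> no (count: 0)
  'preheat' -> no (count: 0)
  'sing' -> no (count: 0)
  'rewrite' -> no (count: 0)
  'disagree' -> no (count: 0)
  'pretest' -> no (count: 0)
  'dislike' -> no (count: 0)
  'disobey' -> no (count: 0)
  'dog' -> no (count: 0)
  'rebuild' -> no (count: 0)
Total with prefix 'un': 0

0


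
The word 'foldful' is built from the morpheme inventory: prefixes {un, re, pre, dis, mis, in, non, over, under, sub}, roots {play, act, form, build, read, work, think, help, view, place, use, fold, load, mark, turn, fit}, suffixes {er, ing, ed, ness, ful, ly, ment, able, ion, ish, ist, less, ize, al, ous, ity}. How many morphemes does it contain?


Segmenting 'foldful' against the inventory:
  'fold' -> root (morpheme 1)
  'ful' -> suffix (morpheme 2)
Total morphemes: 2

2


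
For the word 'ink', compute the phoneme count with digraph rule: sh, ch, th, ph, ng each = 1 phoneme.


Parsing 'ink' greedily, digraphs first:
  'i' -> vowel phoneme (phonemes so far: 1)
  'n' -> consonant phoneme (phonemes so far: 2)
  'k' -> consonant phoneme (phonemes so far: 3)
Total phonemes: 3

3


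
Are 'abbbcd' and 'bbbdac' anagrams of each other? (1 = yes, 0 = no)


Sort characters of 'abbbcd': 'abbbcd'
Sort characters of 'bbbdac': 'abbbcd'
Sorted forms match -> they ARE anagrams
Result: 1

1


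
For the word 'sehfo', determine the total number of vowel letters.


Scanning each character of 'sehfo':
  Position 1: 's' -> consonant (running count: 0)
  Position 2: 'e' -> vowel (running count: 1)
  Position 3: 'h' -> consonant (running count: 1)
  Position 4: 'f' -> consonant (running count: 1)
  Position 5: 'o' -> vowel (running count: 2)
Total vowels: 2

2


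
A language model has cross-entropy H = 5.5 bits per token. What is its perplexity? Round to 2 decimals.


Perplexity formula: PP = 2^H
H = 5.5
PP = 2^5.5
Decompose: 2^5.5 = 2^5 * 2^0.5 = 2^5 * sqrt(2)
2^5 = 32, sqrt(2) ~ 1.4142136
PP ~ 32 * 1.4142136 = 45.2548352
Rounded to 2 decimals: 45.25

45.25


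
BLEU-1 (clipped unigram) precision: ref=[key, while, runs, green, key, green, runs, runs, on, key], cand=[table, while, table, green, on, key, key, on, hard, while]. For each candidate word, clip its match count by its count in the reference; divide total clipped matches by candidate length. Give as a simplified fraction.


Reference word counts: {'green': 2, 'key': 3, 'on': 1, 'runs': 3, 'while': 1}
Checking each candidate word (with clipping):
  'table' -> not in reference -> no match (matches: 0)
  'while' -> in reference (ref count 1, used 1/1) -> match (matches: 1)
  'table' -> not in reference -> no match (matches: 1)
  'green' -> in reference (ref count 2, used 1/2) -> match (matches: 2)
  'on' -> in reference (ref count 1, used 1/1) -> match (matches: 3)
  'key' -> in reference (ref count 3, used 1/3) -> match (matches: 4)
  'key' -> in reference (ref count 3, used 2/3) -> match (matches: 5)
  'on' -> ref count 1 already used up (1/1) -> clipped, no match (matches: 5)
  'hard' -> not in reference -> no match (matches: 5)
  'while' -> ref count 1 already used up (1/1) -> clipped, no match (matches: 5)
Clipped matches: 5, Candidate length: 10
Precision = 5/10 = 1/2

1/2


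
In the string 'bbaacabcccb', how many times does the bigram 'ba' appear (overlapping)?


Scanning 'bbaacabcccb' for bigram 'ba':
  Position 0: 'bb' -> no
  Position 1: 'ba' -> MATCH
  Position 2: 'aa' -> no
  Position 3: 'ac' -> no
  Position 4: 'ca' -> no
  Position 5: 'ab' -> no
  Position 6: 'bc' -> no
  Position 7: 'cc' -> no
  Position 8: 'cc' -> no
  Position 9: 'cb' -> no
Total matches: 1

1


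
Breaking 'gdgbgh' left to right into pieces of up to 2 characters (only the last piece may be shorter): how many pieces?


'gdgbgh' has 6 characters.
Chunking with max size 2:
  Chunk 1: 'gd' (positions 0-1)
  Chunk 2: 'gb' (positions 2-3)
  Chunk 3: 'gh' (positions 4-5)
Total chunks: ceil(6 / 2) = 3

3


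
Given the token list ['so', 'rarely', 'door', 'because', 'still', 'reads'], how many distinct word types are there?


Listing all tokens and tracking unique types:
  Token 1: 'so' -> NEW (unique so far: 1)
  Token 2: 'rarely' -> NEW (unique so far: 2)
  Token 3: 'door' -> NEW (unique so far: 3)
  Token 4: 'because' -> NEW (unique so far: 4)
  Token 5: 'still' -> NEW (unique so far: 5)
  Token 6: 'reads' -> NEW (unique so far: 6)
Unique types: ('because', 'door', 'rarely', 'reads', 'so', 'still')
Vocabulary size: 6

6


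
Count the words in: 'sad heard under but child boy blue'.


Counting words by splitting on spaces:
  Word 1: 'sad'
  Word 2: 'heard'
  Word 3: 'under'
  Word 4: 'but'
  Word 5: 'child'
  Word 6: 'boy'
  Word 7: 'blue'
Total words: 7

7


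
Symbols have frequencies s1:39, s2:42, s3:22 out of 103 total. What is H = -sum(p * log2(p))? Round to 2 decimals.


Computing entropy H = -sum(p_i * log2(p_i)):
  s1: p = 39/103 = 0.3786, -p*log2(p) = 0.5305
  s2: p = 42/103 = 0.4078, -p*log2(p) = 0.5277
  s3: p = 22/103 = 0.2136, -p*log2(p) = 0.4757
H = sum of terms = 1.5339
Rounded to 2 decimals: 1.53

1.53


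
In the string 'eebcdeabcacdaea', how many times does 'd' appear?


Scanning 'eebcdeabcacdaea' for 'd':
  Position 4: 'd' -> MATCH (count: 1)
  Position 11: 'd' -> MATCH (count: 2)
Total occurrences of 'd': 2

2


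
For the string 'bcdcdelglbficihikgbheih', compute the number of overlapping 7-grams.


String 'bcdcdelglbficihikgbheih' has length L = 23.
Number of overlapping n-grams = L - n + 1
Substituting: 23 - 7 + 1 = 17

17


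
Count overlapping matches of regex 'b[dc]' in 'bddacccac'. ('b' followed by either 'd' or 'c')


Pattern: b[dc] means 'b' followed by either 'd' or 'c'.
Scanning 'bddacccac' position-by-position:
  Pos 0: window 'bd' -> MATCH
  Pos 1: window 'dd' -> no
  Pos 2: window 'da' -> no
  Pos 3: window 'ac' -> no
  Pos 4: window 'cc' -> no
  Pos 5: window 'cc' -> no
  Pos 6: window 'ca' -> no
  Pos 7: window 'ac' -> no
  Pos 8: window 'c' -> no
Total matches: 1

1


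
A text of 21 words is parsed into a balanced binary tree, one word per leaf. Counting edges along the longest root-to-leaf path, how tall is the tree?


In a balanced binary tree with n leaves the deepest leaf is ceil(log2(n)) edges below the root.
log2(21) = 4.3923
ceil(4.3923) = 5
height (edges) = 5

5


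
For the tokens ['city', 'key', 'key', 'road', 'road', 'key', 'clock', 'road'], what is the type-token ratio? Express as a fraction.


Tokens: 8
Unique types: ('city', 'clock', 'key', 'road') = 4
TTR = 4/8
Simplify: divide both by 4 -> 1/2
TTR = 1/2

1/2


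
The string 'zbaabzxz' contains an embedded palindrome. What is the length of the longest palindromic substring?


Scanning 'zbaabzxz' for palindromic substrings.
Substring at positions 0-5: 'zbaabz'.
Check: reverse('zbaabz') = 'zbaabz' -> palindrome confirmed.
Neighbouring characters ('-' / 'x') break symmetry, so it cannot extend further.
No longer palindromic substring exists; longest length = 6

6


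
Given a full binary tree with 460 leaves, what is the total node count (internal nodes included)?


Leaf nodes (terminals): 460
Internal nodes = n - 1 = 460 - 1 = 459
Total = leaves + internal = 460 + 459 = 919

919


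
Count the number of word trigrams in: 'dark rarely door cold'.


Word trigrams from [4] words:
  Trigram 1: (dark rarely door)
  Trigram 2: (rarely door cold)
Total word trigrams: 4 - 2 = 2

2


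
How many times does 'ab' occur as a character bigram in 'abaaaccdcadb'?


Scanning 'abaaaccdcadb' for bigram 'ab':
  Position 0: 'ab' -> MATCH
  Position 1: 'ba' -> no
  Position 2: 'aa' -> no
  Position 3: 'aa' -> no
  Position 4: 'ac' -> no
  Position 5: 'cc' -> no
  Position 6: 'cd' -> no
  Position 7: 'dc' -> no
  Position 8: 'ca' -> no
  Position 9: 'ad' -> no
  Position 10: 'db' -> no
Total matches: 1

1


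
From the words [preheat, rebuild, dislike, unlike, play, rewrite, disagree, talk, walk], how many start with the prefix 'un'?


Checking each word for prefix 'un':
  'preheat' -> no (count: 0)
  'rebuild' -> no (count: 0)
  'dislike' -> no (count: 0)
  'unlike' -> YES, starts with 'un' (count: 1)
  'play' -> no (count: 1)
  'rewrite' -> no (count: 1)
  'disagree' -> no (count: 1)
  'talk' -> no (count: 1)
  'walk' -> no (count: 1)
Total with prefix 'un': 1

1


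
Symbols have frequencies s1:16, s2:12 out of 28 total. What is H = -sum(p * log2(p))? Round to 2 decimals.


Computing entropy H = -sum(p_i * log2(p_i)):
  s1: p = 16/28 = 0.5714, -p*log2(p) = 0.4613
  s2: p = 12/28 = 0.4286, -p*log2(p) = 0.5239
H = sum of terms = 0.9852
Rounded to 2 decimals: 0.99

0.99


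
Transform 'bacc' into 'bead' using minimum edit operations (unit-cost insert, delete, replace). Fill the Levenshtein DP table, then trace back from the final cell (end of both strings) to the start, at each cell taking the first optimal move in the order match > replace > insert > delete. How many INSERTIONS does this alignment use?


Edit distance = 3. Backtracking from cell (4, 4) with preference match > replace > insert > delete,
then listing the resulting alignment 'bacc' -> 'bead' left to right:
  Step 1: keep 'b'
  Step 2: replace a->e
  Step 3: replace c->a
  Step 4: replace c->d
Total insertions: 0

0


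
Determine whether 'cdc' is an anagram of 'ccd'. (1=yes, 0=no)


Sort characters of 'cdc': 'ccd'
Sort characters of 'ccd': 'ccd'
Sorted forms match -> they ARE anagrams
Result: 1

1


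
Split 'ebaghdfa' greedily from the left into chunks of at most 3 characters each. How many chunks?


'ebaghdfa' has 8 characters.
Chunking with max size 3:
  Chunk 1: 'eba' (positions 0-2)
  Chunk 2: 'ghd' (positions 3-5)
  Chunk 3: 'fa' (positions 6-7)
Total chunks: ceil(8 / 3) = 3

3


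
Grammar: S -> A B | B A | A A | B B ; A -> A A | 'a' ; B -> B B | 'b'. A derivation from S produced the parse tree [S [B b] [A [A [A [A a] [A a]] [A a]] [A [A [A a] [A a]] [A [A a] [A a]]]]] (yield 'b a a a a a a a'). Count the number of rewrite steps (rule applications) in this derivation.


Every bracketed nonterminal node [X ...] in the tree is produced by exactly one rule application.
Reading the tree off as a leftmost derivation:
  Step 1: S  =>  B A   (applied S -> B A)
  Step 2: B A  =>  b A   (applied B -> b)
  Step 3: b A  =>  b A A   (applied A -> A A)
  Step 4: b A A  =>  b A A A   (applied A -> A A)
  Step 5: b A A A  =>  b A A A A   (applied A -> A A)
  Step 6: b A A A A  =>  b a A A A   (applied A -> a)
  Step 7: b a A A A  =>  b a a A A   (applied A -> a)
  Step 8: b a a A A  =>  b a a a A   (applied A -> a)
  Step 9: b a a a A  =>  b a a a A A   (applied A -> A A)
  Step 10: b a a a A A  =>  b a a a A A A   (applied A -> A A)
  Step 11: b a a a A A A  =>  b a a a a A A   (applied A -> a)
  Step 12: b a a a a A A  =>  b a a a a a A   (applied A -> a)
  Step 13: b a a a a a A  =>  b a a a a a A A   (applied A -> A A)
  Step 14: b a a a a a A A  =>  b a a a a a a A   (applied A -> a)
  Step 15: b a a a a a a A  =>  b a a a a a a a   (applied A -> a)
Final yield: b a a a a a a a
Total rewrite steps: 15

15


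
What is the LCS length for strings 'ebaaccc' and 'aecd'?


DP table for LCS of 'ebaaccc' and 'aecd':
       a  e  c  d
    0  0  0  0  0
  e 0  0  1  1  1
  b 0  0  1  1  1
  a 0  1  1  1  1
  a 0  1  1  1  1
  c 0  1  1  2  2
  c 0  1  1  2  2
  c 0  1  1  2  2
LCS: 'ec'
LCS length = 2

2


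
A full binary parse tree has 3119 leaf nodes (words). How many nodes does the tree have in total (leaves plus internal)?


Leaf nodes (terminals): 3119
Internal nodes = n - 1 = 3119 - 1 = 3118
Total = leaves + internal = 3119 + 3118 = 6237

6237


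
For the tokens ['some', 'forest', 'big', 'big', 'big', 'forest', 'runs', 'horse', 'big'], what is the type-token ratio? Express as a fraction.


Tokens: 9
Unique types: ('big', 'forest', 'horse', 'runs', 'some') = 5
TTR = 5/9
Already in lowest terms.

5/9


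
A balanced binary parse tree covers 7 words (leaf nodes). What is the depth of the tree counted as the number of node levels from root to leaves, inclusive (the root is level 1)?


In a balanced binary tree with n leaves the deepest leaf is ceil(log2(n)) edges below the root,
so counting node levels inclusive of root and leaves gives ceil(log2(n)) + 1 levels.
log2(7) = 2.8074
ceil(2.8074) = 3
levels = 3 + 1 = 4

4


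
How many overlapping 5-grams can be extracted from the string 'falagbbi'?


String 'falagbbi' has length L = 8.
Number of overlapping n-grams = L - n + 1
Substituting: 8 - 5 + 1 = 4

4


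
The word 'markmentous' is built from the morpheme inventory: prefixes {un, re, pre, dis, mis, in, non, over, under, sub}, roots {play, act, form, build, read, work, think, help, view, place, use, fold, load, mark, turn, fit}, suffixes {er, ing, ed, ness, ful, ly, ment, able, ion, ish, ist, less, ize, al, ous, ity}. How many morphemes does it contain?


Segmenting 'markmentous' against the inventory:
  'mark' -> root (morpheme 1)
  'ment' -> suffix (morpheme 2)
  'ous' -> suffix (morpheme 3)
Total morphemes: 3

3


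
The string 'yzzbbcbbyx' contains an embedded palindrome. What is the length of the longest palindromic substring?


Scanning 'yzzbbcbbyx' for palindromic substrings.
Substring at positions 3-7: 'bbcbb'.
Check: reverse('bbcbb') = 'bbcbb' -> palindrome confirmed.
Neighbouring characters ('z' / 'y') break symmetry, so it cannot extend further.
No longer palindromic substring exists; longest length = 5

5


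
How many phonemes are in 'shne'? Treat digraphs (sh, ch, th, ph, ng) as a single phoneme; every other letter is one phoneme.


Parsing 'shne' greedily, digraphs first:
  'sh' -> digraph (1 consonant phoneme) (phonemes so far: 1)
  'n' -> consonant phoneme (phonemes so far: 2)
  'e' -> vowel phoneme (phonemes so far: 3)
Total phonemes: 3

3


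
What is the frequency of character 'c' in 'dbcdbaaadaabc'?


Scanning 'dbcdbaaadaabc' for 'c':
  Position 2: 'c' -> MATCH (count: 1)
  Position 12: 'c' -> MATCH (count: 2)
Total occurrences of 'c': 2

2


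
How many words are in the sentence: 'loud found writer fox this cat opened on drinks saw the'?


Counting words by splitting on spaces:
  Word 1: 'loud'
  Word 2: 'found'
  Word 3: 'writer'
  Word 4: 'fox'
  Word 5: 'this'
  Word 6: 'cat'
  Word 7: 'opened'
  Word 8: 'on'
  Word 9: 'drinks'
  Word 10: 'saw'
  Word 11: 'the'
Total words: 11

11


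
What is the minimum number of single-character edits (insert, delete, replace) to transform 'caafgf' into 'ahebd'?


Building DP table for s1='caafgf' (len 6) and s2='ahebd' (len 5):
       a  h  e  b  d
    0  1  2  3  4  5
  c 1  1  2  3  4  5
  a 2  1  2  3  4  5
  a 3  2  2  3  4  5
  f 4  3  3  3  4  5
  g 5  4  4  4  4  5
  f 6  5  5  5  5  5
Edit distance = dp[6][5] = 5

5


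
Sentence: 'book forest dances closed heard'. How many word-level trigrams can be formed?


Word trigrams from [5] words:
  Trigram 1: (book forest dances)
  Trigram 2: (forest dances closed)
  Trigram 3: (dances closed heard)
Total word trigrams: 5 - 2 = 3

3


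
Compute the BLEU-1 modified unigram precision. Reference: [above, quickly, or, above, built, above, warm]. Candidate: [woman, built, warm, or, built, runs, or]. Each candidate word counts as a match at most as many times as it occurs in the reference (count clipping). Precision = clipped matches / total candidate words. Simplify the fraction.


Reference word counts: {'above': 3, 'built': 1, 'or': 1, 'quickly': 1, 'warm': 1}
Checking each candidate word (with clipping):
  'woman' -> not in reference -> no match (matches: 0)
  'built' -> in reference (ref count 1, used 1/1) -> match (matches: 1)
  'warm' -> in reference (ref count 1, used 1/1) -> match (matches: 2)
  'or' -> in reference (ref count 1, used 1/1) -> match (matches: 3)
  'built' -> ref count 1 already used up (1/1) -> clipped, no match (matches: 3)
  'runs' -> not in reference -> no match (matches: 3)
  'or' -> ref count 1 already used up (1/1) -> clipped, no match (matches: 3)
Clipped matches: 3, Candidate length: 7
Precision = 3/7

3/7


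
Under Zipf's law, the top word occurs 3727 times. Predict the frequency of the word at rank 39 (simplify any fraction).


Zipf's law: freq(rank) = f1 / rank
f1 = 3727, rank = 39
freq = 3727 / 39
GCD(3727, 39) = 1
Simplified: 3727/39

3727/39


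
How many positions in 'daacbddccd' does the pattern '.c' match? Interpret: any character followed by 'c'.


Pattern: .c means any character followed by 'c'.
Scanning 'daacbddccd' position-by-position:
  Pos 0: window 'da' -> no
  Pos 1: window 'aa' -> no
  Pos 2: window 'ac' -> MATCH
  Pos 3: window 'cb' -> no
  Pos 4: window 'bd' -> no
  Pos 5: window 'dd' -> no
  Pos 6: window 'dc' -> MATCH
  Pos 7: window 'cc' -> MATCH
  Pos 8: window 'cd' -> no
  Pos 9: window 'd' -> no
Total matches: 3

3


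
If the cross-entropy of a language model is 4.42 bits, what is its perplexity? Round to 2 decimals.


Perplexity formula: PP = 2^H
H = 4.42
PP = 2^4.42
Decompose: 2^4.42 = 2^4 * 2^0.42
2^4 = 16, 2^0.42 ~ 1.3379276
PP ~ 16 * 1.3379276 = 21.4068416
Rounded to 2 decimals: 21.41

21.41


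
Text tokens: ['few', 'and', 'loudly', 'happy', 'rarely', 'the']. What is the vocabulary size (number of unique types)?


Listing all tokens and tracking unique types:
  Token 1: 'few' -> NEW (unique so far: 1)
  Token 2: 'and' -> NEW (unique so far: 2)
  Token 3: 'loudly' -> NEW (unique so far: 3)
  Token 4: 'happy' -> NEW (unique so far: 4)
  Token 5: 'rarely' -> NEW (unique so far: 5)
  Token 6: 'the' -> NEW (unique so far: 6)
Unique types: ('and', 'few', 'happy', 'loudly', 'rarely', 'the')
Vocabulary size: 6

6


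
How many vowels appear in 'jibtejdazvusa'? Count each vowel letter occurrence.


Scanning each character of 'jibtejdazvusa':
  Position 1: 'j' -> consonant (running count: 0)
  Position 2: 'i' -> vowel (running count: 1)
  Position 3: 'b' -> consonant (running count: 1)
  Position 4: 't' -> consonant (running count: 1)
  Position 5: 'e' -> vowel (running count: 2)
  Position 6: 'j' -> consonant (running count: 2)
  Position 7: 'd' -> consonant (running count: 2)
  Position 8: 'a' -> vowel (running count: 3)
  Position 9: 'z' -> consonant (running count: 3)
  Position 10: 'v' -> consonant (running count: 3)
  Position 11: 'u' -> vowel (running count: 4)
  Position 12: 's' -> consonant (running count: 4)
  Position 13: 'a' -> vowel (running count: 5)
Total vowels: 5

5


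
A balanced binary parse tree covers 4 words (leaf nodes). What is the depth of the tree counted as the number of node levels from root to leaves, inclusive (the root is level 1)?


In a balanced binary tree with n leaves the deepest leaf is ceil(log2(n)) edges below the root,
so counting node levels inclusive of root and leaves gives ceil(log2(n)) + 1 levels.
log2(4) = 2.0000
ceil(2.0000) = 2
levels = 2 + 1 = 3

3


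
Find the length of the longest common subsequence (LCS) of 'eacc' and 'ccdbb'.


DP table for LCS of 'eacc' and 'ccdbb':
       c  c  d  b  b
    0  0  0  0  0  0
  e 0  0  0  0  0  0
  a 0  0  0  0  0  0
  c 0  1  1  1  1  1
  c 0  1  2  2  2  2
LCS: 'cc'
LCS length = 2

2


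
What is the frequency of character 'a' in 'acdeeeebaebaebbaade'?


Scanning 'acdeeeebaebaebbaade' for 'a':
  Position 0: 'a' -> MATCH (count: 1)
  Position 8: 'a' -> MATCH (count: 2)
  Position 11: 'a' -> MATCH (count: 3)
  Position 15: 'a' -> MATCH (count: 4)
  Position 16: 'a' -> MATCH (count: 5)
Total occurrences of 'a': 5

5


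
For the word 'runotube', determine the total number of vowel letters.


Scanning each character of 'runotube':
  Position 1: 'r' -> consonant (running count: 0)
  Position 2: 'u' -> vowel (running count: 1)
  Position 3: 'n' -> consonant (running count: 1)
  Position 4: 'o' -> vowel (running count: 2)
  Position 5: 't' -> consonant (running count: 2)
  Position 6: 'u' -> vowel (running count: 3)
  Position 7: 'b' -> consonant (running count: 3)
  Position 8: 'e' -> vowel (running count: 4)
Total vowels: 4

4


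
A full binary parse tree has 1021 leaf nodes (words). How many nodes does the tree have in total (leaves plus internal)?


Leaf nodes (terminals): 1021
Internal nodes = n - 1 = 1021 - 1 = 1020
Total = leaves + internal = 1021 + 1020 = 2041

2041


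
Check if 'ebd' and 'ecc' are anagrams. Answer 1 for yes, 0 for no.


Sort characters of 'ebd': 'bde'
Sort characters of 'ecc': 'cce'
Sorted forms differ -> they are NOT anagrams
Result: 0

0


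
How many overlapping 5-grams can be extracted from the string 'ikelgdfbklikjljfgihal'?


String 'ikelgdfbklikjljfgihal' has length L = 21.
Number of overlapping n-grams = L - n + 1
Substituting: 21 - 5 + 1 = 17

17


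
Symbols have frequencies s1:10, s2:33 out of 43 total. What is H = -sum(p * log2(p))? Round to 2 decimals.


Computing entropy H = -sum(p_i * log2(p_i)):
  s1: p = 10/43 = 0.2326, -p*log2(p) = 0.4894
  s2: p = 33/43 = 0.7674, -p*log2(p) = 0.2931
H = sum of terms = 0.7825
Rounded to 2 decimals: 0.78

0.78


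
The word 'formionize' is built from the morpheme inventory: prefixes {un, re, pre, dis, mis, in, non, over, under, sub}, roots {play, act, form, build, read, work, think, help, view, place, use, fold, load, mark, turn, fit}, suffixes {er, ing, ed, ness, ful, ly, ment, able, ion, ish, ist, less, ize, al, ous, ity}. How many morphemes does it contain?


Segmenting 'formionize' against the inventory:
  'form' -> root (morpheme 1)
  'ion' -> suffix (morpheme 2)
  'ize' -> suffix (morpheme 3)
Total morphemes: 3

3


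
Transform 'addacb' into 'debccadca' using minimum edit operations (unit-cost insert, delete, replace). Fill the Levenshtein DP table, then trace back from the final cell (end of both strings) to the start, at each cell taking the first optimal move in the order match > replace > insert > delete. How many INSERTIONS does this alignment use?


Edit distance = 7. Backtracking from cell (6, 9) with preference match > replace > insert > delete,
then listing the resulting alignment 'addacb' -> 'debccadca' left to right:
  Step 1: insert 'd' [insertion #1]
  Step 2: insert 'e' [insertion #2]
  Step 3: replace a->b
  Step 4: replace d->c
  Step 5: replace d->c
  Step 6: keep 'a'
  Step 7: insert 'd' [insertion #3]
  Step 8: keep 'c'
  Step 9: replace b->a
Total insertions: 3

3


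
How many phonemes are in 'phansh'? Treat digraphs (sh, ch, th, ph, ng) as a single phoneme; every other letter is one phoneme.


Parsing 'phansh' greedily, digraphs first:
  'ph' -> digraph (1 consonant phoneme) (phonemes so far: 1)
  'a' -> vowel phoneme (phonemes so far: 2)
  'n' -> consonant phoneme (phonemes so far: 3)
  'sh' -> digraph (1 consonant phoneme) (phonemes so far: 4)
Total phonemes: 4

4


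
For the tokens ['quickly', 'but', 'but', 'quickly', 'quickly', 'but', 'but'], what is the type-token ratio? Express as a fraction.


Tokens: 7
Unique types: ('but', 'quickly') = 2
TTR = 2/7
Already in lowest terms.

2/7


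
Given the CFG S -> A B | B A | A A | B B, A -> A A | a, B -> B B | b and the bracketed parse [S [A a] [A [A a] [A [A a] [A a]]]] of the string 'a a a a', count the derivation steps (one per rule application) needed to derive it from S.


Every bracketed nonterminal node [X ...] in the tree is produced by exactly one rule application.
Reading the tree off as a leftmost derivation:
  Step 1: S  =>  A A   (applied S -> A A)
  Step 2: A A  =>  a A   (applied A -> a)
  Step 3: a A  =>  a A A   (applied A -> A A)
  Step 4: a A A  =>  a a A   (applied A -> a)
  Step 5: a a A  =>  a a A A   (applied A -> A A)
  Step 6: a a A A  =>  a a a A   (applied A -> a)
  Step 7: a a a A  =>  a a a a   (applied A -> a)
Final yield: a a a a
Total rewrite steps: 7

7


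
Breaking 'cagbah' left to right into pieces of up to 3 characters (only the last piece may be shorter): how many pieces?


'cagbah' has 6 characters.
Chunking with max size 3:
  Chunk 1: 'cag' (positions 0-2)
  Chunk 2: 'bah' (positions 3-5)
Total chunks: ceil(6 / 3) = 2

2


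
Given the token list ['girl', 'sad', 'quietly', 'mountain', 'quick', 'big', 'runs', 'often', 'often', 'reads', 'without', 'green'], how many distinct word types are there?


Listing all tokens and tracking unique types:
  Token 1: 'girl' -> NEW (unique so far: 1)
  Token 2: 'sad' -> NEW (unique so far: 2)
  Token 3: 'quietly' -> NEW (unique so far: 3)
  Token 4: 'mountain' -> NEW (unique so far: 4)
  Token 5: 'quick' -> NEW (unique so far: 5)
  Token 6: 'big' -> NEW (unique so far: 6)
  Token 7: 'runs' -> NEW (unique so far: 7)
  Token 8: 'often' -> NEW (unique so far: 8)
  Token 9: 'often' -> duplicate (unique so far: 8)
  Token 10: 'reads' -> NEW (unique so far: 9)
  Token 11: 'without' -> NEW (unique so far: 10)
  Token 12: 'green' -> NEW (unique so far: 11)
Unique types: ('big', 'girl', 'green', 'mountain', 'often', 'quick', 'quietly', 'reads', 'runs', 'sad', 'without')
Vocabulary size: 11

11


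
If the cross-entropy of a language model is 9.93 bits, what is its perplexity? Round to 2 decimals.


Perplexity formula: PP = 2^H
H = 9.93
PP = 2^9.93
Decompose: 2^9.93 = 2^9 * 2^0.93
2^9 = 512, 2^0.93 ~ 1.9052760
PP ~ 512 * 1.9052760 = 975.5013120
Rounded to 2 decimals: 975.50

975.50


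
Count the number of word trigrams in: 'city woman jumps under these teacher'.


Word trigrams from [6] words:
  Trigram 1: (city woman jumps)
  Trigram 2: (woman jumps under)
  Trigram 3: (jumps under these)
  Trigram 4: (under these teacher)
Total word trigrams: 6 - 2 = 4

4


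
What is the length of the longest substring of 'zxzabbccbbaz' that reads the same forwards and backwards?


Scanning 'zxzabbccbbaz' for palindromic substrings.
Substring at positions 2-11: 'zabbccbbaz'.
Check: reverse('zabbccbbaz') = 'zabbccbbaz' -> palindrome confirmed.
Neighbouring characters ('x' / '-') break symmetry, so it cannot extend further.
No longer palindromic substring exists; longest length = 10

10


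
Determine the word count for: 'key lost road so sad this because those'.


Counting words by splitting on spaces:
  Word 1: 'key'
  Word 2: 'lost'
  Word 3: 'road'
  Word 4: 'so'
  Word 5: 'sad'
  Word 6: 'this'
  Word 7: 'because'
  Word 8: 'those'
Total words: 8

8


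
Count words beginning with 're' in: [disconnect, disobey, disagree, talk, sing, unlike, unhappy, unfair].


Checking each word for prefix 're':
  'disconnect' -> no (count: 0)
  'disobey' -> no (count: 0)
  'disagree' -> no (count: 0)
  'talk' -> no (count: 0)
  'sing' -> no (count: 0)
  'unlike' -> no (count: 0)
  'unhappy' -> no (count: 0)
  'unfair' -> no (count: 0)
Total with prefix 're': 0

0


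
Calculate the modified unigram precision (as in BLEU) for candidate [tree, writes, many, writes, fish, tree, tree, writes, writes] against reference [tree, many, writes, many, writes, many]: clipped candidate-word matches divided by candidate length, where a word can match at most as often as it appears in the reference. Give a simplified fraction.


Reference word counts: {'many': 3, 'tree': 1, 'writes': 2}
Checking each candidate word (with clipping):
  'tree' -> in reference (ref count 1, used 1/1) -> match (matches: 1)
  'writes' -> in reference (ref count 2, used 1/2) -> match (matches: 2)
  'many' -> in reference (ref count 3, used 1/3) -> match (matches: 3)
  'writes' -> in reference (ref count 2, used 2/2) -> match (matches: 4)
  'fish' -> not in reference -> no match (matches: 4)
  'tree' -> ref count 1 already used up (1/1) -> clipped, no match (matches: 4)
  'tree' -> ref count 1 already used up (1/1) -> clipped, no match (matches: 4)
  'writes' -> ref count 2 already used up (2/2) -> clipped, no match (matches: 4)
  'writes' -> ref count 2 already used up (2/2) -> clipped, no match (matches: 4)
Clipped matches: 4, Candidate length: 9
Precision = 4/9

4/9


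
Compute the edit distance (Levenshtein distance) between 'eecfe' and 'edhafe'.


Building DP table for s1='eecfe' (len 5) and s2='edhafe' (len 6):
       e  d  h  a  f  e
    0  1  2  3  4  5  6
  e 1  0  1  2  3  4  5
  e 2  1  1  2  3  4  4
  c 3  2  2  2  3  4  5
  f 4  3  3  3  3  3  4
  e 5  4  4  4  4  4  3
Edit distance = dp[5][6] = 3

3


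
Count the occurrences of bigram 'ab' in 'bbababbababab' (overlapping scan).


Scanning 'bbababbababab' for bigram 'ab':
  Position 0: 'bb' -> no
  Position 1: 'ba' -> no
  Position 2: 'ab' -> MATCH
  Position 3: 'ba' -> no
  Position 4: 'ab' -> MATCH
  Position 5: 'bb' -> no
  Position 6: 'ba' -> no
  Position 7: 'ab' -> MATCH
  Position 8: 'ba' -> no
  Position 9: 'ab' -> MATCH
  Position 10: 'ba' -> no
  Position 11: 'ab' -> MATCH
Total matches: 5

5


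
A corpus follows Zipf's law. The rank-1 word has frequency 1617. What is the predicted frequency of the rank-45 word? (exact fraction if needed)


Zipf's law: freq(rank) = f1 / rank
f1 = 1617, rank = 45
freq = 1617 / 45
GCD(1617, 45) = 3
Simplified: 539/15

539/15


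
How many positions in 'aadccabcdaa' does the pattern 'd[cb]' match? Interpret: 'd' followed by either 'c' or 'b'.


Pattern: d[cb] means 'd' followed by either 'c' or 'b'.
Scanning 'aadccabcdaa' position-by-position:
  Pos 0: window 'aa' -> no
  Pos 1: window 'ad' -> no
  Pos 2: window 'dc' -> MATCH
  Pos 3: window 'cc' -> no
  Pos 4: window 'ca' -> no
  Pos 5: window 'ab' -> no
  Pos 6: window 'bc' -> no
  Pos 7: window 'cd' -> no
  Pos 8: window 'da' -> no
  Pos 9: window 'aa' -> no
  Pos 10: window 'a' -> no
Total matches: 1

1


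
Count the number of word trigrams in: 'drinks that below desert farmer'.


Word trigrams from [5] words:
  Trigram 1: (drinks that below)
  Trigram 2: (that below desert)
  Trigram 3: (below desert farmer)
Total word trigrams: 5 - 2 = 3

3


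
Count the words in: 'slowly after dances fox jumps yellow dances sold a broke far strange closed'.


Counting words by splitting on spaces:
  Word 1: 'slowly'
  Word 2: 'after'
  Word 3: 'dances'
  Word 4: 'fox'
  Word 5: 'jumps'
  Word 6: 'yellow'
  Word 7: 'dances'
  Word 8: 'sold'
  Word 9: 'a'
  Word 10: 'broke'
  Word 11: 'far'
  Word 12: 'strange'
  Word 13: 'closed'
Total words: 13

13


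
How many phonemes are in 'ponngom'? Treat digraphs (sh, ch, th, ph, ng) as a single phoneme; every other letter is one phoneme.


Parsing 'ponngom' greedily, digraphs first:
  'p' -> consonant phoneme (phonemes so far: 1)
  'o' -> vowel phoneme (phonemes so far: 2)
  'n' -> consonant phoneme (phonemes so far: 3)
  'ng' -> digraph (1 consonant phoneme) (phonemes so far: 4)
  'o' -> vowel phoneme (phonemes so far: 5)
  'm' -> consonant phoneme (phonemes so far: 6)
Total phonemes: 6

6


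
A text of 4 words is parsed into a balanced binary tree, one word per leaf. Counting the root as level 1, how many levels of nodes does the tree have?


In a balanced binary tree with n leaves the deepest leaf is ceil(log2(n)) edges below the root,
so counting node levels inclusive of root and leaves gives ceil(log2(n)) + 1 levels.
log2(4) = 2.0000
ceil(2.0000) = 2
levels = 2 + 1 = 3

3


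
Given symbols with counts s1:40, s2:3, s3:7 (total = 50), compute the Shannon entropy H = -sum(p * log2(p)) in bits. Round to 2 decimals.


Computing entropy H = -sum(p_i * log2(p_i)):
  s1: p = 40/50 = 0.8000, -p*log2(p) = 0.2575
  s2: p = 3/50 = 0.0600, -p*log2(p) = 0.2435
  s3: p = 7/50 = 0.1400, -p*log2(p) = 0.3971
H = sum of terms = 0.8981
Rounded to 2 decimals: 0.90

0.90


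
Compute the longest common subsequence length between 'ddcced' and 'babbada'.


DP table for LCS of 'ddcced' and 'babbada':
       b  a  b  b  a  d  a
    0  0  0  0  0  0  0  0
  d 0  0  0  0  0  0  1  1
  d 0  0  0  0  0  0  1  1
  c 0  0  0  0  0  0  1  1
  c 0  0  0  0  0  0  1  1
  e 0  0  0  0  0  0  1  1
  d 0  0  0  0  0  0  1  1
LCS: 'd'
LCS length = 1

1


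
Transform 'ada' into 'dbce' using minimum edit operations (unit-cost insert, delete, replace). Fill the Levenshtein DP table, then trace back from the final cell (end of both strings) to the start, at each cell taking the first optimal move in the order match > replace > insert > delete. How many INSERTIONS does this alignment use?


Edit distance = 4. Backtracking from cell (3, 4) with preference match > replace > insert > delete,
then listing the resulting alignment 'ada' -> 'dbce' left to right:
  Step 1: insert 'd' [insertion #1]
  Step 2: replace a->b
  Step 3: replace d->c
  Step 4: replace a->e
Total insertions: 1

1


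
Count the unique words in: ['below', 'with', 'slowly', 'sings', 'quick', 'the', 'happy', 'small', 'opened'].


Listing all tokens and tracking unique types:
  Token 1: 'below' -> NEW (unique so far: 1)
  Token 2: 'with' -> NEW (unique so far: 2)
  Token 3: 'slowly' -> NEW (unique so far: 3)
  Token 4: 'sings' -> NEW (unique so far: 4)
  Token 5: 'quick' -> NEW (unique so far: 5)
  Token 6: 'the' -> NEW (unique so far: 6)
  Token 7: 'happy' -> NEW (unique so far: 7)
  Token 8: 'small' -> NEW (unique so far: 8)
  Token 9: 'opened' -> NEW (unique so far: 9)
Unique types: ('below', 'happy', 'opened', 'quick', 'sings', 'slowly', 'small', 'the', 'with')
Vocabulary size: 9

9


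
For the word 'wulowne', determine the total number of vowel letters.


Scanning each character of 'wulowne':
  Position 1: 'w' -> consonant (running count: 0)
  Position 2: 'u' -> vowel (running count: 1)
  Position 3: 'l' -> consonant (running count: 1)
  Position 4: 'o' -> vowel (running count: 2)
  Position 5: 'w' -> consonant (running count: 2)
  Position 6: 'n' -> consonant (running count: 2)
  Position 7: 'e' -> vowel (running count: 3)
Total vowels: 3

3


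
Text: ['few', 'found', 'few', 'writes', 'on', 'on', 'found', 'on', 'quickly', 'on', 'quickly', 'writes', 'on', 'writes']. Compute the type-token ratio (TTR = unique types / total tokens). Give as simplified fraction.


Tokens: 14
Unique types: ('few', 'found', 'on', 'quickly', 'writes') = 5
TTR = 5/14
Already in lowest terms.

5/14


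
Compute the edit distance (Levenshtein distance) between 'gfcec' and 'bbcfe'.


Building DP table for s1='gfcec' (len 5) and s2='bbcfe' (len 5):
       b  b  c  f  e
    0  1  2  3  4  5
  g 1  1  2  3  4  5
  f 2  2  2  3  3  4
  c 3  3  3  2  3  4
  e 4  4  4  3  3  3
  c 5  5  5  4  4  4
Edit distance = dp[5][5] = 4

4
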